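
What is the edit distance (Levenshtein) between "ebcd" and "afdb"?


Computing edit distance: "ebcd" -> "afdb"
DP table:
           a    f    d    b
      0    1    2    3    4
  e   1    1    2    3    4
  b   2    2    2    3    3
  c   3    3    3    3    4
  d   4    4    4    3    4
Edit distance = dp[4][4] = 4

4


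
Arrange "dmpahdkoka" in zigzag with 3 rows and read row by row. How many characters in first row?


Zigzag "dmpahdkoka" into 3 rows:
Placing characters:
  'd' => row 0
  'm' => row 1
  'p' => row 2
  'a' => row 1
  'h' => row 0
  'd' => row 1
  'k' => row 2
  'o' => row 1
  'k' => row 0
  'a' => row 1
Rows:
  Row 0: "dhk"
  Row 1: "madoa"
  Row 2: "pk"
First row length: 3

3


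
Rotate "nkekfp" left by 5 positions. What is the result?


Input: "nkekfp", rotate left by 5
First 5 characters: "nkekf"
Remaining characters: "p"
Concatenate remaining + first: "p" + "nkekf" = "pnkekf"

pnkekf


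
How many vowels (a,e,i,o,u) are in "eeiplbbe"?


Input: eeiplbbe
Checking each character:
  'e' at position 0: vowel (running total: 1)
  'e' at position 1: vowel (running total: 2)
  'i' at position 2: vowel (running total: 3)
  'p' at position 3: consonant
  'l' at position 4: consonant
  'b' at position 5: consonant
  'b' at position 6: consonant
  'e' at position 7: vowel (running total: 4)
Total vowels: 4

4


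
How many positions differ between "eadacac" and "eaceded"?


Comparing "eadacac" and "eaceded" position by position:
  Position 0: 'e' vs 'e' => same
  Position 1: 'a' vs 'a' => same
  Position 2: 'd' vs 'c' => DIFFER
  Position 3: 'a' vs 'e' => DIFFER
  Position 4: 'c' vs 'd' => DIFFER
  Position 5: 'a' vs 'e' => DIFFER
  Position 6: 'c' vs 'd' => DIFFER
Positions that differ: 5

5


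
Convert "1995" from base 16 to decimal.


Input: "1995" in base 16
Positional expansion:
  Digit '1' (value 1) x 16^3 = 4096
  Digit '9' (value 9) x 16^2 = 2304
  Digit '9' (value 9) x 16^1 = 144
  Digit '5' (value 5) x 16^0 = 5
Sum = 6549

6549


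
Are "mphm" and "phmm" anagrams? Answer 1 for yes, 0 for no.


Strings: "mphm", "phmm"
Sorted first:  hmmp
Sorted second: hmmp
Sorted forms match => anagrams

1


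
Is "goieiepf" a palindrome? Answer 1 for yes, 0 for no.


Input: goieiepf
Reversed: fpeieiog
  Compare pos 0 ('g') with pos 7 ('f'): MISMATCH
  Compare pos 1 ('o') with pos 6 ('p'): MISMATCH
  Compare pos 2 ('i') with pos 5 ('e'): MISMATCH
  Compare pos 3 ('e') with pos 4 ('i'): MISMATCH
Result: not a palindrome

0


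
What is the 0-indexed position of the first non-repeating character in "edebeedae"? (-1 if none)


Input: edebeedae
Character frequencies:
  'a': 1
  'b': 1
  'd': 2
  'e': 5
Scanning left to right for freq == 1:
  Position 0 ('e'): freq=5, skip
  Position 1 ('d'): freq=2, skip
  Position 2 ('e'): freq=5, skip
  Position 3 ('b'): unique! => answer = 3

3


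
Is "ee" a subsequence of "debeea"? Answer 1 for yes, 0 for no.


Check if "ee" is a subsequence of "debeea"
Greedy scan:
  Position 0 ('d'): no match needed
  Position 1 ('e'): matches sub[0] = 'e'
  Position 2 ('b'): no match needed
  Position 3 ('e'): matches sub[1] = 'e'
  Position 4 ('e'): no match needed
  Position 5 ('a'): no match needed
All 2 characters matched => is a subsequence

1


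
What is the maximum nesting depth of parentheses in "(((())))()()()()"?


Input: "(((())))()()()()"
Tracking depth:
  Position 0 '(': depth becomes 1
  Position 1 '(': depth becomes 2
  Position 2 '(': depth becomes 3
  Position 3 '(': depth becomes 4
  Position 4 ')': depth becomes 3
  Position 5 ')': depth becomes 2
  Position 6 ')': depth becomes 1
  Position 7 ')': depth becomes 0
  Position 8 '(': depth becomes 1
  Position 9 ')': depth becomes 0
  Position 10 '(': depth becomes 1
  Position 11 ')': depth becomes 0
  Position 12 '(': depth becomes 1
  Position 13 ')': depth becomes 0
  Position 14 '(': depth becomes 1
  Position 15 ')': depth becomes 0
Maximum depth reached: 4

4


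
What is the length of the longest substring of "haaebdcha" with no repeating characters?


Input: "haaebdcha"
Sliding window (track last position of each char):
  Position 0 ('h'): window [0,0] length 1 -- new best
  Position 1 ('a'): window [0,1] length 2 -- new best
  Position 2 ('a'): repeat (last at 1), move window start to 2
  Position 2 ('a'): window [2,2] length 1
  Position 3 ('e'): window [2,3] length 2
  Position 4 ('b'): window [2,4] length 3 -- new best
  Position 5 ('d'): window [2,5] length 4 -- new best
  Position 6 ('c'): window [2,6] length 5 -- new best
  Position 7 ('h'): window [2,7] length 6 -- new best
  Position 8 ('a'): repeat (last at 2), move window start to 3
  Position 8 ('a'): window [3,8] length 6
Longest substring with no repeats: "aebdch" with length 6

6


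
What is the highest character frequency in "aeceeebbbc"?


Input: aeceeebbbc
Character counts:
  'a': 1
  'b': 3
  'c': 2
  'e': 4
Maximum frequency: 4

4


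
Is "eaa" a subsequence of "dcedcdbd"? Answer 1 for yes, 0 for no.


Check if "eaa" is a subsequence of "dcedcdbd"
Greedy scan:
  Position 0 ('d'): no match needed
  Position 1 ('c'): no match needed
  Position 2 ('e'): matches sub[0] = 'e'
  Position 3 ('d'): no match needed
  Position 4 ('c'): no match needed
  Position 5 ('d'): no match needed
  Position 6 ('b'): no match needed
  Position 7 ('d'): no match needed
Only matched 1/3 characters => not a subsequence

0


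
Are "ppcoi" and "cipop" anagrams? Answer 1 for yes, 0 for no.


Strings: "ppcoi", "cipop"
Sorted first:  ciopp
Sorted second: ciopp
Sorted forms match => anagrams

1


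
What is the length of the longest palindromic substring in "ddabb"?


Input: "ddabb"
Checking substrings for palindromes:
  [0:2] "dd" (len 2) => palindrome
  [3:5] "bb" (len 2) => palindrome
Longest palindromic substring: "dd" with length 2

2


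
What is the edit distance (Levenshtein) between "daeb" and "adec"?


Computing edit distance: "daeb" -> "adec"
DP table:
           a    d    e    c
      0    1    2    3    4
  d   1    1    1    2    3
  a   2    1    2    2    3
  e   3    2    2    2    3
  b   4    3    3    3    3
Edit distance = dp[4][4] = 3

3


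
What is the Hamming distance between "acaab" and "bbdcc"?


Comparing "acaab" and "bbdcc" position by position:
  Position 0: 'a' vs 'b' => differ
  Position 1: 'c' vs 'b' => differ
  Position 2: 'a' vs 'd' => differ
  Position 3: 'a' vs 'c' => differ
  Position 4: 'b' vs 'c' => differ
Total differences (Hamming distance): 5

5


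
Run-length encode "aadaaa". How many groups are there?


Input: aadaaa
Scanning for consecutive runs:
  Group 1: 'a' x 2 (positions 0-1)
  Group 2: 'd' x 1 (positions 2-2)
  Group 3: 'a' x 3 (positions 3-5)
Total groups: 3

3


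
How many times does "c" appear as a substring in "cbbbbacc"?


Searching for "c" in "cbbbbacc"
Scanning each position:
  Position 0: "c" => MATCH
  Position 1: "b" => no
  Position 2: "b" => no
  Position 3: "b" => no
  Position 4: "b" => no
  Position 5: "a" => no
  Position 6: "c" => MATCH
  Position 7: "c" => MATCH
Total occurrences: 3

3


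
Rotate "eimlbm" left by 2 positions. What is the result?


Input: "eimlbm", rotate left by 2
First 2 characters: "ei"
Remaining characters: "mlbm"
Concatenate remaining + first: "mlbm" + "ei" = "mlbmei"

mlbmei


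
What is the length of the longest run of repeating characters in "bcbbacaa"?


Input: "bcbbacaa"
Scanning for longest run:
  Position 1 ('c'): new char, reset run to 1
  Position 2 ('b'): new char, reset run to 1
  Position 3 ('b'): continues run of 'b', length=2
  Position 4 ('a'): new char, reset run to 1
  Position 5 ('c'): new char, reset run to 1
  Position 6 ('a'): new char, reset run to 1
  Position 7 ('a'): continues run of 'a', length=2
Longest run: 'b' with length 2

2


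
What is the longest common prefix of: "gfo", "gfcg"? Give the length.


Words: gfo, gfcg
  Position 0: all 'g' => match
  Position 1: all 'f' => match
  Position 2: ('o', 'c') => mismatch, stop
LCP = "gf" (length 2)

2


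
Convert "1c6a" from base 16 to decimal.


Input: "1c6a" in base 16
Positional expansion:
  Digit '1' (value 1) x 16^3 = 4096
  Digit 'c' (value 12) x 16^2 = 3072
  Digit '6' (value 6) x 16^1 = 96
  Digit 'a' (value 10) x 16^0 = 10
Sum = 7274

7274


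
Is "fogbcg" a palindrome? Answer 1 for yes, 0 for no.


Input: fogbcg
Reversed: gcbgof
  Compare pos 0 ('f') with pos 5 ('g'): MISMATCH
  Compare pos 1 ('o') with pos 4 ('c'): MISMATCH
  Compare pos 2 ('g') with pos 3 ('b'): MISMATCH
Result: not a palindrome

0


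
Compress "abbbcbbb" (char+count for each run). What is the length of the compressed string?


Input: abbbcbbb
Runs:
  'a' x 1 => "a1"
  'b' x 3 => "b3"
  'c' x 1 => "c1"
  'b' x 3 => "b3"
Compressed: "a1b3c1b3"
Compressed length: 8

8


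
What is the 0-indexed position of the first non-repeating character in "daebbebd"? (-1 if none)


Input: daebbebd
Character frequencies:
  'a': 1
  'b': 3
  'd': 2
  'e': 2
Scanning left to right for freq == 1:
  Position 0 ('d'): freq=2, skip
  Position 1 ('a'): unique! => answer = 1

1


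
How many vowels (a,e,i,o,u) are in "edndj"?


Input: edndj
Checking each character:
  'e' at position 0: vowel (running total: 1)
  'd' at position 1: consonant
  'n' at position 2: consonant
  'd' at position 3: consonant
  'j' at position 4: consonant
Total vowels: 1

1


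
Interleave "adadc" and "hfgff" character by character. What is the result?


Interleaving "adadc" and "hfgff":
  Position 0: 'a' from first, 'h' from second => "ah"
  Position 1: 'd' from first, 'f' from second => "df"
  Position 2: 'a' from first, 'g' from second => "ag"
  Position 3: 'd' from first, 'f' from second => "df"
  Position 4: 'c' from first, 'f' from second => "cf"
Result: ahdfagdfcf

ahdfagdfcf


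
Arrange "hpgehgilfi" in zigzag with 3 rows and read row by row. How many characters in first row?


Zigzag "hpgehgilfi" into 3 rows:
Placing characters:
  'h' => row 0
  'p' => row 1
  'g' => row 2
  'e' => row 1
  'h' => row 0
  'g' => row 1
  'i' => row 2
  'l' => row 1
  'f' => row 0
  'i' => row 1
Rows:
  Row 0: "hhf"
  Row 1: "pegli"
  Row 2: "gi"
First row length: 3

3


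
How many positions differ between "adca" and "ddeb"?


Comparing "adca" and "ddeb" position by position:
  Position 0: 'a' vs 'd' => DIFFER
  Position 1: 'd' vs 'd' => same
  Position 2: 'c' vs 'e' => DIFFER
  Position 3: 'a' vs 'b' => DIFFER
Positions that differ: 3

3


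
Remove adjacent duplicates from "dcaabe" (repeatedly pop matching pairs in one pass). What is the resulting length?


Input: dcaabe
Stack-based adjacent duplicate removal:
  Read 'd': push. Stack: d
  Read 'c': push. Stack: dc
  Read 'a': push. Stack: dca
  Read 'a': matches stack top 'a' => pop. Stack: dc
  Read 'b': push. Stack: dcb
  Read 'e': push. Stack: dcbe
Final stack: "dcbe" (length 4)

4


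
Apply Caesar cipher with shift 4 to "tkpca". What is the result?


Caesar cipher: shift "tkpca" by 4
  't' (pos 19) + 4 = pos 23 = 'x'
  'k' (pos 10) + 4 = pos 14 = 'o'
  'p' (pos 15) + 4 = pos 19 = 't'
  'c' (pos 2) + 4 = pos 6 = 'g'
  'a' (pos 0) + 4 = pos 4 = 'e'
Result: xotge

xotge


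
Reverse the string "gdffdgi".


Input: gdffdgi
Reading characters right to left:
  Position 6: 'i'
  Position 5: 'g'
  Position 4: 'd'
  Position 3: 'f'
  Position 2: 'f'
  Position 1: 'd'
  Position 0: 'g'
Reversed: igdffdg

igdffdg


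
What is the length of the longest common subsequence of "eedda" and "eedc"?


LCS of "eedda" and "eedc"
DP table:
           e    e    d    c
      0    0    0    0    0
  e   0    1    1    1    1
  e   0    1    2    2    2
  d   0    1    2    3    3
  d   0    1    2    3    3
  a   0    1    2    3    3
LCS length = dp[5][4] = 3

3


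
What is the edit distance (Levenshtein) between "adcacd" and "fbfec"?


Computing edit distance: "adcacd" -> "fbfec"
DP table:
           f    b    f    e    c
      0    1    2    3    4    5
  a   1    1    2    3    4    5
  d   2    2    2    3    4    5
  c   3    3    3    3    4    4
  a   4    4    4    4    4    5
  c   5    5    5    5    5    4
  d   6    6    6    6    6    5
Edit distance = dp[6][5] = 5

5


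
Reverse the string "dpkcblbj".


Input: dpkcblbj
Reading characters right to left:
  Position 7: 'j'
  Position 6: 'b'
  Position 5: 'l'
  Position 4: 'b'
  Position 3: 'c'
  Position 2: 'k'
  Position 1: 'p'
  Position 0: 'd'
Reversed: jblbckpd

jblbckpd


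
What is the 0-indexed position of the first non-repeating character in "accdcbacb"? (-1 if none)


Input: accdcbacb
Character frequencies:
  'a': 2
  'b': 2
  'c': 4
  'd': 1
Scanning left to right for freq == 1:
  Position 0 ('a'): freq=2, skip
  Position 1 ('c'): freq=4, skip
  Position 2 ('c'): freq=4, skip
  Position 3 ('d'): unique! => answer = 3

3


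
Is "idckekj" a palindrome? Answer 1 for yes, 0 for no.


Input: idckekj
Reversed: jkekcdi
  Compare pos 0 ('i') with pos 6 ('j'): MISMATCH
  Compare pos 1 ('d') with pos 5 ('k'): MISMATCH
  Compare pos 2 ('c') with pos 4 ('e'): MISMATCH
Result: not a palindrome

0


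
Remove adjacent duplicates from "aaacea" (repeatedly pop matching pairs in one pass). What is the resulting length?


Input: aaacea
Stack-based adjacent duplicate removal:
  Read 'a': push. Stack: a
  Read 'a': matches stack top 'a' => pop. Stack: (empty)
  Read 'a': push. Stack: a
  Read 'c': push. Stack: ac
  Read 'e': push. Stack: ace
  Read 'a': push. Stack: acea
Final stack: "acea" (length 4)

4


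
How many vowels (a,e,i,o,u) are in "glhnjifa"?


Input: glhnjifa
Checking each character:
  'g' at position 0: consonant
  'l' at position 1: consonant
  'h' at position 2: consonant
  'n' at position 3: consonant
  'j' at position 4: consonant
  'i' at position 5: vowel (running total: 1)
  'f' at position 6: consonant
  'a' at position 7: vowel (running total: 2)
Total vowels: 2

2


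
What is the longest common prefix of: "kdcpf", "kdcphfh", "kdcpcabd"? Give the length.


Words: kdcpf, kdcphfh, kdcpcabd
  Position 0: all 'k' => match
  Position 1: all 'd' => match
  Position 2: all 'c' => match
  Position 3: all 'p' => match
  Position 4: ('f', 'h', 'c') => mismatch, stop
LCP = "kdcp" (length 4)

4


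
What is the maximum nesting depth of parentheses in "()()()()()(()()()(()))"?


Input: "()()()()()(()()()(()))"
Tracking depth:
  Position 0 '(': depth becomes 1
  Position 1 ')': depth becomes 0
  Position 2 '(': depth becomes 1
  Position 3 ')': depth becomes 0
  Position 4 '(': depth becomes 1
  Position 5 ')': depth becomes 0
  Position 6 '(': depth becomes 1
  Position 7 ')': depth becomes 0
  Position 8 '(': depth becomes 1
  Position 9 ')': depth becomes 0
  Position 10 '(': depth becomes 1
  Position 11 '(': depth becomes 2
  Position 12 ')': depth becomes 1
  Position 13 '(': depth becomes 2
  Position 14 ')': depth becomes 1
  Position 15 '(': depth becomes 2
  Position 16 ')': depth becomes 1
  Position 17 '(': depth becomes 2
  Position 18 '(': depth becomes 3
  Position 19 ')': depth becomes 2
  Position 20 ')': depth becomes 1
  Position 21 ')': depth becomes 0
Maximum depth reached: 3

3


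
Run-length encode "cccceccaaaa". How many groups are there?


Input: cccceccaaaa
Scanning for consecutive runs:
  Group 1: 'c' x 4 (positions 0-3)
  Group 2: 'e' x 1 (positions 4-4)
  Group 3: 'c' x 2 (positions 5-6)
  Group 4: 'a' x 4 (positions 7-10)
Total groups: 4

4


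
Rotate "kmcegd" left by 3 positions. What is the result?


Input: "kmcegd", rotate left by 3
First 3 characters: "kmc"
Remaining characters: "egd"
Concatenate remaining + first: "egd" + "kmc" = "egdkmc"

egdkmc


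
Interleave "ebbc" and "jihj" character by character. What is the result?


Interleaving "ebbc" and "jihj":
  Position 0: 'e' from first, 'j' from second => "ej"
  Position 1: 'b' from first, 'i' from second => "bi"
  Position 2: 'b' from first, 'h' from second => "bh"
  Position 3: 'c' from first, 'j' from second => "cj"
Result: ejbibhcj

ejbibhcj


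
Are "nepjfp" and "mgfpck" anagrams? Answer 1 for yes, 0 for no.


Strings: "nepjfp", "mgfpck"
Sorted first:  efjnpp
Sorted second: cfgkmp
Differ at position 0: 'e' vs 'c' => not anagrams

0


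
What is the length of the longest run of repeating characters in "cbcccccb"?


Input: "cbcccccb"
Scanning for longest run:
  Position 1 ('b'): new char, reset run to 1
  Position 2 ('c'): new char, reset run to 1
  Position 3 ('c'): continues run of 'c', length=2
  Position 4 ('c'): continues run of 'c', length=3
  Position 5 ('c'): continues run of 'c', length=4
  Position 6 ('c'): continues run of 'c', length=5
  Position 7 ('b'): new char, reset run to 1
Longest run: 'c' with length 5

5


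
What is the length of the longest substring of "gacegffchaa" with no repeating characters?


Input: "gacegffchaa"
Sliding window (track last position of each char):
  Position 0 ('g'): window [0,0] length 1 -- new best
  Position 1 ('a'): window [0,1] length 2 -- new best
  Position 2 ('c'): window [0,2] length 3 -- new best
  Position 3 ('e'): window [0,3] length 4 -- new best
  Position 4 ('g'): repeat (last at 0), move window start to 1
  Position 4 ('g'): window [1,4] length 4
  Position 5 ('f'): window [1,5] length 5 -- new best
  Position 6 ('f'): repeat (last at 5), move window start to 6
  Position 6 ('f'): window [6,6] length 1
  Position 7 ('c'): window [6,7] length 2
  Position 8 ('h'): window [6,8] length 3
  Position 9 ('a'): window [6,9] length 4
  Position 10 ('a'): repeat (last at 9), move window start to 10
  Position 10 ('a'): window [10,10] length 1
Longest substring with no repeats: "acegf" with length 5

5


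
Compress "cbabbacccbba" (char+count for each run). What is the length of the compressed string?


Input: cbabbacccbba
Runs:
  'c' x 1 => "c1"
  'b' x 1 => "b1"
  'a' x 1 => "a1"
  'b' x 2 => "b2"
  'a' x 1 => "a1"
  'c' x 3 => "c3"
  'b' x 2 => "b2"
  'a' x 1 => "a1"
Compressed: "c1b1a1b2a1c3b2a1"
Compressed length: 16

16


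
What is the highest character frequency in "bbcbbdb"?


Input: bbcbbdb
Character counts:
  'b': 5
  'c': 1
  'd': 1
Maximum frequency: 5

5


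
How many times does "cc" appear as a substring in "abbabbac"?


Searching for "cc" in "abbabbac"
Scanning each position:
  Position 0: "ab" => no
  Position 1: "bb" => no
  Position 2: "ba" => no
  Position 3: "ab" => no
  Position 4: "bb" => no
  Position 5: "ba" => no
  Position 6: "ac" => no
Total occurrences: 0

0


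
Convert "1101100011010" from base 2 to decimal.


Input: "1101100011010" in base 2
Positional expansion:
  Digit '1' (value 1) x 2^12 = 4096
  Digit '1' (value 1) x 2^11 = 2048
  Digit '0' (value 0) x 2^10 = 0
  Digit '1' (value 1) x 2^9 = 512
  Digit '1' (value 1) x 2^8 = 256
  Digit '0' (value 0) x 2^7 = 0
  Digit '0' (value 0) x 2^6 = 0
  Digit '0' (value 0) x 2^5 = 0
  Digit '1' (value 1) x 2^4 = 16
  Digit '1' (value 1) x 2^3 = 8
  Digit '0' (value 0) x 2^2 = 0
  Digit '1' (value 1) x 2^1 = 2
  Digit '0' (value 0) x 2^0 = 0
Sum = 6938

6938


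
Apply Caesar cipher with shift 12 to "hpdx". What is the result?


Caesar cipher: shift "hpdx" by 12
  'h' (pos 7) + 12 = pos 19 = 't'
  'p' (pos 15) + 12 = pos 1 = 'b'
  'd' (pos 3) + 12 = pos 15 = 'p'
  'x' (pos 23) + 12 = pos 9 = 'j'
Result: tbpj

tbpj


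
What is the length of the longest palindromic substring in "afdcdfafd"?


Input: "afdcdfafd"
Checking substrings for palindromes:
  [0:7] "afdcdfa" (len 7) => palindrome
  [1:6] "fdcdf" (len 5) => palindrome
  [4:9] "dfafd" (len 5) => palindrome
  [2:5] "dcd" (len 3) => palindrome
  [5:8] "faf" (len 3) => palindrome
Longest palindromic substring: "afdcdfa" with length 7

7


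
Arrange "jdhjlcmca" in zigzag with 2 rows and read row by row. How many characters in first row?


Zigzag "jdhjlcmca" into 2 rows:
Placing characters:
  'j' => row 0
  'd' => row 1
  'h' => row 0
  'j' => row 1
  'l' => row 0
  'c' => row 1
  'm' => row 0
  'c' => row 1
  'a' => row 0
Rows:
  Row 0: "jhlma"
  Row 1: "djcc"
First row length: 5

5


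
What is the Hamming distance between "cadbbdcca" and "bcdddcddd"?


Comparing "cadbbdcca" and "bcdddcddd" position by position:
  Position 0: 'c' vs 'b' => differ
  Position 1: 'a' vs 'c' => differ
  Position 2: 'd' vs 'd' => same
  Position 3: 'b' vs 'd' => differ
  Position 4: 'b' vs 'd' => differ
  Position 5: 'd' vs 'c' => differ
  Position 6: 'c' vs 'd' => differ
  Position 7: 'c' vs 'd' => differ
  Position 8: 'a' vs 'd' => differ
Total differences (Hamming distance): 8

8


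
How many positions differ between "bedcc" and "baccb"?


Comparing "bedcc" and "baccb" position by position:
  Position 0: 'b' vs 'b' => same
  Position 1: 'e' vs 'a' => DIFFER
  Position 2: 'd' vs 'c' => DIFFER
  Position 3: 'c' vs 'c' => same
  Position 4: 'c' vs 'b' => DIFFER
Positions that differ: 3

3


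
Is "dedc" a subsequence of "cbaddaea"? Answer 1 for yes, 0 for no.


Check if "dedc" is a subsequence of "cbaddaea"
Greedy scan:
  Position 0 ('c'): no match needed
  Position 1 ('b'): no match needed
  Position 2 ('a'): no match needed
  Position 3 ('d'): matches sub[0] = 'd'
  Position 4 ('d'): no match needed
  Position 5 ('a'): no match needed
  Position 6 ('e'): matches sub[1] = 'e'
  Position 7 ('a'): no match needed
Only matched 2/4 characters => not a subsequence

0


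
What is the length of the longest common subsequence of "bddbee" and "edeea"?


LCS of "bddbee" and "edeea"
DP table:
           e    d    e    e    a
      0    0    0    0    0    0
  b   0    0    0    0    0    0
  d   0    0    1    1    1    1
  d   0    0    1    1    1    1
  b   0    0    1    1    1    1
  e   0    1    1    2    2    2
  e   0    1    1    2    3    3
LCS length = dp[6][5] = 3

3


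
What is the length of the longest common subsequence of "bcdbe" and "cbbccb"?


LCS of "bcdbe" and "cbbccb"
DP table:
           c    b    b    c    c    b
      0    0    0    0    0    0    0
  b   0    0    1    1    1    1    1
  c   0    1    1    1    2    2    2
  d   0    1    1    1    2    2    2
  b   0    1    2    2    2    2    3
  e   0    1    2    2    2    2    3
LCS length = dp[5][6] = 3

3


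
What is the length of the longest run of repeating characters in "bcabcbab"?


Input: "bcabcbab"
Scanning for longest run:
  Position 1 ('c'): new char, reset run to 1
  Position 2 ('a'): new char, reset run to 1
  Position 3 ('b'): new char, reset run to 1
  Position 4 ('c'): new char, reset run to 1
  Position 5 ('b'): new char, reset run to 1
  Position 6 ('a'): new char, reset run to 1
  Position 7 ('b'): new char, reset run to 1
Longest run: 'b' with length 1

1


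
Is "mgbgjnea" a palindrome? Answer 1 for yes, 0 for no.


Input: mgbgjnea
Reversed: aenjgbgm
  Compare pos 0 ('m') with pos 7 ('a'): MISMATCH
  Compare pos 1 ('g') with pos 6 ('e'): MISMATCH
  Compare pos 2 ('b') with pos 5 ('n'): MISMATCH
  Compare pos 3 ('g') with pos 4 ('j'): MISMATCH
Result: not a palindrome

0


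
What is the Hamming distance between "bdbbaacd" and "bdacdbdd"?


Comparing "bdbbaacd" and "bdacdbdd" position by position:
  Position 0: 'b' vs 'b' => same
  Position 1: 'd' vs 'd' => same
  Position 2: 'b' vs 'a' => differ
  Position 3: 'b' vs 'c' => differ
  Position 4: 'a' vs 'd' => differ
  Position 5: 'a' vs 'b' => differ
  Position 6: 'c' vs 'd' => differ
  Position 7: 'd' vs 'd' => same
Total differences (Hamming distance): 5

5


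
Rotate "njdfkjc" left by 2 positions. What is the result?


Input: "njdfkjc", rotate left by 2
First 2 characters: "nj"
Remaining characters: "dfkjc"
Concatenate remaining + first: "dfkjc" + "nj" = "dfkjcnj"

dfkjcnj


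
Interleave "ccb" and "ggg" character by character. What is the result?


Interleaving "ccb" and "ggg":
  Position 0: 'c' from first, 'g' from second => "cg"
  Position 1: 'c' from first, 'g' from second => "cg"
  Position 2: 'b' from first, 'g' from second => "bg"
Result: cgcgbg

cgcgbg


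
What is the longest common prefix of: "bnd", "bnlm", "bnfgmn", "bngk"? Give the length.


Words: bnd, bnlm, bnfgmn, bngk
  Position 0: all 'b' => match
  Position 1: all 'n' => match
  Position 2: ('d', 'l', 'f', 'g') => mismatch, stop
LCP = "bn" (length 2)

2


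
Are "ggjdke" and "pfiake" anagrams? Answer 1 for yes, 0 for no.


Strings: "ggjdke", "pfiake"
Sorted first:  deggjk
Sorted second: aefikp
Differ at position 0: 'd' vs 'a' => not anagrams

0


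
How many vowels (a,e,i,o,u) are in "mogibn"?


Input: mogibn
Checking each character:
  'm' at position 0: consonant
  'o' at position 1: vowel (running total: 1)
  'g' at position 2: consonant
  'i' at position 3: vowel (running total: 2)
  'b' at position 4: consonant
  'n' at position 5: consonant
Total vowels: 2

2


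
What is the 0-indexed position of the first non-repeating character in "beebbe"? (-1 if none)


Input: beebbe
Character frequencies:
  'b': 3
  'e': 3
Scanning left to right for freq == 1:
  Position 0 ('b'): freq=3, skip
  Position 1 ('e'): freq=3, skip
  Position 2 ('e'): freq=3, skip
  Position 3 ('b'): freq=3, skip
  Position 4 ('b'): freq=3, skip
  Position 5 ('e'): freq=3, skip
  No unique character found => answer = -1

-1


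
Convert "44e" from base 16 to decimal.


Input: "44e" in base 16
Positional expansion:
  Digit '4' (value 4) x 16^2 = 1024
  Digit '4' (value 4) x 16^1 = 64
  Digit 'e' (value 14) x 16^0 = 14
Sum = 1102

1102


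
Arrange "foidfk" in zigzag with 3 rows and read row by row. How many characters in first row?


Zigzag "foidfk" into 3 rows:
Placing characters:
  'f' => row 0
  'o' => row 1
  'i' => row 2
  'd' => row 1
  'f' => row 0
  'k' => row 1
Rows:
  Row 0: "ff"
  Row 1: "odk"
  Row 2: "i"
First row length: 2

2


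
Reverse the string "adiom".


Input: adiom
Reading characters right to left:
  Position 4: 'm'
  Position 3: 'o'
  Position 2: 'i'
  Position 1: 'd'
  Position 0: 'a'
Reversed: moida

moida


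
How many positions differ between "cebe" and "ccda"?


Comparing "cebe" and "ccda" position by position:
  Position 0: 'c' vs 'c' => same
  Position 1: 'e' vs 'c' => DIFFER
  Position 2: 'b' vs 'd' => DIFFER
  Position 3: 'e' vs 'a' => DIFFER
Positions that differ: 3

3


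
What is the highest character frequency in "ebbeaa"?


Input: ebbeaa
Character counts:
  'a': 2
  'b': 2
  'e': 2
Maximum frequency: 2

2


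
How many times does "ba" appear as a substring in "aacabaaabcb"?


Searching for "ba" in "aacabaaabcb"
Scanning each position:
  Position 0: "aa" => no
  Position 1: "ac" => no
  Position 2: "ca" => no
  Position 3: "ab" => no
  Position 4: "ba" => MATCH
  Position 5: "aa" => no
  Position 6: "aa" => no
  Position 7: "ab" => no
  Position 8: "bc" => no
  Position 9: "cb" => no
Total occurrences: 1

1


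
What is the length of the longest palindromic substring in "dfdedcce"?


Input: "dfdedcce"
Checking substrings for palindromes:
  [0:3] "dfd" (len 3) => palindrome
  [2:5] "ded" (len 3) => palindrome
  [5:7] "cc" (len 2) => palindrome
Longest palindromic substring: "dfd" with length 3

3


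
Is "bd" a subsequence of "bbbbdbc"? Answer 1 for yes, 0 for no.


Check if "bd" is a subsequence of "bbbbdbc"
Greedy scan:
  Position 0 ('b'): matches sub[0] = 'b'
  Position 1 ('b'): no match needed
  Position 2 ('b'): no match needed
  Position 3 ('b'): no match needed
  Position 4 ('d'): matches sub[1] = 'd'
  Position 5 ('b'): no match needed
  Position 6 ('c'): no match needed
All 2 characters matched => is a subsequence

1


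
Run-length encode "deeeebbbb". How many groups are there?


Input: deeeebbbb
Scanning for consecutive runs:
  Group 1: 'd' x 1 (positions 0-0)
  Group 2: 'e' x 4 (positions 1-4)
  Group 3: 'b' x 4 (positions 5-8)
Total groups: 3

3


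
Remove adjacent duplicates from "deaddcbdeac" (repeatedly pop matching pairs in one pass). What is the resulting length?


Input: deaddcbdeac
Stack-based adjacent duplicate removal:
  Read 'd': push. Stack: d
  Read 'e': push. Stack: de
  Read 'a': push. Stack: dea
  Read 'd': push. Stack: dead
  Read 'd': matches stack top 'd' => pop. Stack: dea
  Read 'c': push. Stack: deac
  Read 'b': push. Stack: deacb
  Read 'd': push. Stack: deacbd
  Read 'e': push. Stack: deacbde
  Read 'a': push. Stack: deacbdea
  Read 'c': push. Stack: deacbdeac
Final stack: "deacbdeac" (length 9)

9


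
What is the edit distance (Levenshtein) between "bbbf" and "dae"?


Computing edit distance: "bbbf" -> "dae"
DP table:
           d    a    e
      0    1    2    3
  b   1    1    2    3
  b   2    2    2    3
  b   3    3    3    3
  f   4    4    4    4
Edit distance = dp[4][3] = 4

4


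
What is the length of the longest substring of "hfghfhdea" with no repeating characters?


Input: "hfghfhdea"
Sliding window (track last position of each char):
  Position 0 ('h'): window [0,0] length 1 -- new best
  Position 1 ('f'): window [0,1] length 2 -- new best
  Position 2 ('g'): window [0,2] length 3 -- new best
  Position 3 ('h'): repeat (last at 0), move window start to 1
  Position 3 ('h'): window [1,3] length 3
  Position 4 ('f'): repeat (last at 1), move window start to 2
  Position 4 ('f'): window [2,4] length 3
  Position 5 ('h'): repeat (last at 3), move window start to 4
  Position 5 ('h'): window [4,5] length 2
  Position 6 ('d'): window [4,6] length 3
  Position 7 ('e'): window [4,7] length 4 -- new best
  Position 8 ('a'): window [4,8] length 5 -- new best
Longest substring with no repeats: "fhdea" with length 5

5


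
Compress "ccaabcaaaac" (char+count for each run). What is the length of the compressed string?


Input: ccaabcaaaac
Runs:
  'c' x 2 => "c2"
  'a' x 2 => "a2"
  'b' x 1 => "b1"
  'c' x 1 => "c1"
  'a' x 4 => "a4"
  'c' x 1 => "c1"
Compressed: "c2a2b1c1a4c1"
Compressed length: 12

12


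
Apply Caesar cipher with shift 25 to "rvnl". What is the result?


Caesar cipher: shift "rvnl" by 25
  'r' (pos 17) + 25 = pos 16 = 'q'
  'v' (pos 21) + 25 = pos 20 = 'u'
  'n' (pos 13) + 25 = pos 12 = 'm'
  'l' (pos 11) + 25 = pos 10 = 'k'
Result: qumk

qumk


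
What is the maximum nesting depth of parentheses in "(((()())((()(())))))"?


Input: "(((()())((()(())))))"
Tracking depth:
  Position 0 '(': depth becomes 1
  Position 1 '(': depth becomes 2
  Position 2 '(': depth becomes 3
  Position 3 '(': depth becomes 4
  Position 4 ')': depth becomes 3
  Position 5 '(': depth becomes 4
  Position 6 ')': depth becomes 3
  Position 7 ')': depth becomes 2
  Position 8 '(': depth becomes 3
  Position 9 '(': depth becomes 4
  Position 10 '(': depth becomes 5
  Position 11 ')': depth becomes 4
  Position 12 '(': depth becomes 5
  Position 13 '(': depth becomes 6
  Position 14 ')': depth becomes 5
  Position 15 ')': depth becomes 4
  Position 16 ')': depth becomes 3
  Position 17 ')': depth becomes 2
  Position 18 ')': depth becomes 1
  Position 19 ')': depth becomes 0
Maximum depth reached: 6

6


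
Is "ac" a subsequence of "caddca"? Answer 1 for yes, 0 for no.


Check if "ac" is a subsequence of "caddca"
Greedy scan:
  Position 0 ('c'): no match needed
  Position 1 ('a'): matches sub[0] = 'a'
  Position 2 ('d'): no match needed
  Position 3 ('d'): no match needed
  Position 4 ('c'): matches sub[1] = 'c'
  Position 5 ('a'): no match needed
All 2 characters matched => is a subsequence

1


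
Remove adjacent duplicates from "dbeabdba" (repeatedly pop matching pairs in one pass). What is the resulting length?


Input: dbeabdba
Stack-based adjacent duplicate removal:
  Read 'd': push. Stack: d
  Read 'b': push. Stack: db
  Read 'e': push. Stack: dbe
  Read 'a': push. Stack: dbea
  Read 'b': push. Stack: dbeab
  Read 'd': push. Stack: dbeabd
  Read 'b': push. Stack: dbeabdb
  Read 'a': push. Stack: dbeabdba
Final stack: "dbeabdba" (length 8)

8


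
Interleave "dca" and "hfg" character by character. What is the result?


Interleaving "dca" and "hfg":
  Position 0: 'd' from first, 'h' from second => "dh"
  Position 1: 'c' from first, 'f' from second => "cf"
  Position 2: 'a' from first, 'g' from second => "ag"
Result: dhcfag

dhcfag


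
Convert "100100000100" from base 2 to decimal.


Input: "100100000100" in base 2
Positional expansion:
  Digit '1' (value 1) x 2^11 = 2048
  Digit '0' (value 0) x 2^10 = 0
  Digit '0' (value 0) x 2^9 = 0
  Digit '1' (value 1) x 2^8 = 256
  Digit '0' (value 0) x 2^7 = 0
  Digit '0' (value 0) x 2^6 = 0
  Digit '0' (value 0) x 2^5 = 0
  Digit '0' (value 0) x 2^4 = 0
  Digit '0' (value 0) x 2^3 = 0
  Digit '1' (value 1) x 2^2 = 4
  Digit '0' (value 0) x 2^1 = 0
  Digit '0' (value 0) x 2^0 = 0
Sum = 2308

2308


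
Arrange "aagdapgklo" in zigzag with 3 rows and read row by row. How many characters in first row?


Zigzag "aagdapgklo" into 3 rows:
Placing characters:
  'a' => row 0
  'a' => row 1
  'g' => row 2
  'd' => row 1
  'a' => row 0
  'p' => row 1
  'g' => row 2
  'k' => row 1
  'l' => row 0
  'o' => row 1
Rows:
  Row 0: "aal"
  Row 1: "adpko"
  Row 2: "gg"
First row length: 3

3


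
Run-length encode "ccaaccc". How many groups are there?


Input: ccaaccc
Scanning for consecutive runs:
  Group 1: 'c' x 2 (positions 0-1)
  Group 2: 'a' x 2 (positions 2-3)
  Group 3: 'c' x 3 (positions 4-6)
Total groups: 3

3


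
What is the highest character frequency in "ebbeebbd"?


Input: ebbeebbd
Character counts:
  'b': 4
  'd': 1
  'e': 3
Maximum frequency: 4

4


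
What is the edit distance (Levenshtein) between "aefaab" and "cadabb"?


Computing edit distance: "aefaab" -> "cadabb"
DP table:
           c    a    d    a    b    b
      0    1    2    3    4    5    6
  a   1    1    1    2    3    4    5
  e   2    2    2    2    3    4    5
  f   3    3    3    3    3    4    5
  a   4    4    3    4    3    4    5
  a   5    5    4    4    4    4    5
  b   6    6    5    5    5    4    4
Edit distance = dp[6][6] = 4

4


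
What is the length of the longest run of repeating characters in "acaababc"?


Input: "acaababc"
Scanning for longest run:
  Position 1 ('c'): new char, reset run to 1
  Position 2 ('a'): new char, reset run to 1
  Position 3 ('a'): continues run of 'a', length=2
  Position 4 ('b'): new char, reset run to 1
  Position 5 ('a'): new char, reset run to 1
  Position 6 ('b'): new char, reset run to 1
  Position 7 ('c'): new char, reset run to 1
Longest run: 'a' with length 2

2


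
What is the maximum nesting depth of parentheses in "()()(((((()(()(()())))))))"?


Input: "()()(((((()(()(()())))))))"
Tracking depth:
  Position 0 '(': depth becomes 1
  Position 1 ')': depth becomes 0
  Position 2 '(': depth becomes 1
  Position 3 ')': depth becomes 0
  Position 4 '(': depth becomes 1
  Position 5 '(': depth becomes 2
  Position 6 '(': depth becomes 3
  Position 7 '(': depth becomes 4
  Position 8 '(': depth becomes 5
  Position 9 '(': depth becomes 6
  Position 10 ')': depth becomes 5
  Position 11 '(': depth becomes 6
  Position 12 '(': depth becomes 7
  Position 13 ')': depth becomes 6
  Position 14 '(': depth becomes 7
  Position 15 '(': depth becomes 8
  Position 16 ')': depth becomes 7
  Position 17 '(': depth becomes 8
  Position 18 ')': depth becomes 7
  Position 19 ')': depth becomes 6
  Position 20 ')': depth becomes 5
  Position 21 ')': depth becomes 4
  Position 22 ')': depth becomes 3
  Position 23 ')': depth becomes 2
  Position 24 ')': depth becomes 1
  Position 25 ')': depth becomes 0
Maximum depth reached: 8

8


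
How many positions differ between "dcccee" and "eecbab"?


Comparing "dcccee" and "eecbab" position by position:
  Position 0: 'd' vs 'e' => DIFFER
  Position 1: 'c' vs 'e' => DIFFER
  Position 2: 'c' vs 'c' => same
  Position 3: 'c' vs 'b' => DIFFER
  Position 4: 'e' vs 'a' => DIFFER
  Position 5: 'e' vs 'b' => DIFFER
Positions that differ: 5

5


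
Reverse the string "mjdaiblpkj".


Input: mjdaiblpkj
Reading characters right to left:
  Position 9: 'j'
  Position 8: 'k'
  Position 7: 'p'
  Position 6: 'l'
  Position 5: 'b'
  Position 4: 'i'
  Position 3: 'a'
  Position 2: 'd'
  Position 1: 'j'
  Position 0: 'm'
Reversed: jkplbiadjm

jkplbiadjm


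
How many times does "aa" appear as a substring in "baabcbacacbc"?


Searching for "aa" in "baabcbacacbc"
Scanning each position:
  Position 0: "ba" => no
  Position 1: "aa" => MATCH
  Position 2: "ab" => no
  Position 3: "bc" => no
  Position 4: "cb" => no
  Position 5: "ba" => no
  Position 6: "ac" => no
  Position 7: "ca" => no
  Position 8: "ac" => no
  Position 9: "cb" => no
  Position 10: "bc" => no
Total occurrences: 1

1


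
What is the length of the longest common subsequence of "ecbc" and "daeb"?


LCS of "ecbc" and "daeb"
DP table:
           d    a    e    b
      0    0    0    0    0
  e   0    0    0    1    1
  c   0    0    0    1    1
  b   0    0    0    1    2
  c   0    0    0    1    2
LCS length = dp[4][4] = 2

2


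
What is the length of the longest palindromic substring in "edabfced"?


Input: "edabfced"
Checking substrings for palindromes:
  No multi-char palindromic substrings found
Longest palindromic substring: "e" with length 1

1


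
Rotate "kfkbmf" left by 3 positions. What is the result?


Input: "kfkbmf", rotate left by 3
First 3 characters: "kfk"
Remaining characters: "bmf"
Concatenate remaining + first: "bmf" + "kfk" = "bmfkfk"

bmfkfk


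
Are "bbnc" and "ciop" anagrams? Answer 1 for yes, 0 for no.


Strings: "bbnc", "ciop"
Sorted first:  bbcn
Sorted second: ciop
Differ at position 0: 'b' vs 'c' => not anagrams

0


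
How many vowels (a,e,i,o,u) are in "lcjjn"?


Input: lcjjn
Checking each character:
  'l' at position 0: consonant
  'c' at position 1: consonant
  'j' at position 2: consonant
  'j' at position 3: consonant
  'n' at position 4: consonant
Total vowels: 0

0


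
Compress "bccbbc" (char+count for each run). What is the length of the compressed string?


Input: bccbbc
Runs:
  'b' x 1 => "b1"
  'c' x 2 => "c2"
  'b' x 2 => "b2"
  'c' x 1 => "c1"
Compressed: "b1c2b2c1"
Compressed length: 8

8


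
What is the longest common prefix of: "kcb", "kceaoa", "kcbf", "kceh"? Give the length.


Words: kcb, kceaoa, kcbf, kceh
  Position 0: all 'k' => match
  Position 1: all 'c' => match
  Position 2: ('b', 'e', 'b', 'e') => mismatch, stop
LCP = "kc" (length 2)

2


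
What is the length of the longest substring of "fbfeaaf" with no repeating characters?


Input: "fbfeaaf"
Sliding window (track last position of each char):
  Position 0 ('f'): window [0,0] length 1 -- new best
  Position 1 ('b'): window [0,1] length 2 -- new best
  Position 2 ('f'): repeat (last at 0), move window start to 1
  Position 2 ('f'): window [1,2] length 2
  Position 3 ('e'): window [1,3] length 3 -- new best
  Position 4 ('a'): window [1,4] length 4 -- new best
  Position 5 ('a'): repeat (last at 4), move window start to 5
  Position 5 ('a'): window [5,5] length 1
  Position 6 ('f'): window [5,6] length 2
Longest substring with no repeats: "bfea" with length 4

4


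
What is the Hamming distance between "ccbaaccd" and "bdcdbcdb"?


Comparing "ccbaaccd" and "bdcdbcdb" position by position:
  Position 0: 'c' vs 'b' => differ
  Position 1: 'c' vs 'd' => differ
  Position 2: 'b' vs 'c' => differ
  Position 3: 'a' vs 'd' => differ
  Position 4: 'a' vs 'b' => differ
  Position 5: 'c' vs 'c' => same
  Position 6: 'c' vs 'd' => differ
  Position 7: 'd' vs 'b' => differ
Total differences (Hamming distance): 7

7


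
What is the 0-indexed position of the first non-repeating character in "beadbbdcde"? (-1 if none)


Input: beadbbdcde
Character frequencies:
  'a': 1
  'b': 3
  'c': 1
  'd': 3
  'e': 2
Scanning left to right for freq == 1:
  Position 0 ('b'): freq=3, skip
  Position 1 ('e'): freq=2, skip
  Position 2 ('a'): unique! => answer = 2

2


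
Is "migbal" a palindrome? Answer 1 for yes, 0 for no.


Input: migbal
Reversed: labgim
  Compare pos 0 ('m') with pos 5 ('l'): MISMATCH
  Compare pos 1 ('i') with pos 4 ('a'): MISMATCH
  Compare pos 2 ('g') with pos 3 ('b'): MISMATCH
Result: not a palindrome

0
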